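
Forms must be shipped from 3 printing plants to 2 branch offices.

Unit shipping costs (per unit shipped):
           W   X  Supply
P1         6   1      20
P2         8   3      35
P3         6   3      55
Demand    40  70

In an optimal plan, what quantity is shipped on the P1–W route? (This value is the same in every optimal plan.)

0

The minimum-cost plan:
  P1 to X: 20 × 1 = 20
  P2 to X: 35 × 3 = 105
  P3 to W: 40 × 6 = 240
  P3 to X: 15 × 3 = 45
Total cost = 410.
The route P1→W is not used.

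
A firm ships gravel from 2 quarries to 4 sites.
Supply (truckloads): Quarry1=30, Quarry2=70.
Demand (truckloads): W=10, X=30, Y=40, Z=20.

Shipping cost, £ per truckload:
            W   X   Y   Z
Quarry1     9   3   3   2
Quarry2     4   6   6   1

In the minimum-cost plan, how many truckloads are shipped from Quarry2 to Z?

20

Optimal shipments:
  Quarry1->Y: 30 × £3 = £90
  Quarry2->W: 10 × £4 = £40
  Quarry2->X: 30 × £6 = £180
  Quarry2->Y: 10 × £6 = £60
  Quarry2->Z: 20 × £1 = £20
Total cost = £390.
So Quarry2→Z carries 20 truckloads.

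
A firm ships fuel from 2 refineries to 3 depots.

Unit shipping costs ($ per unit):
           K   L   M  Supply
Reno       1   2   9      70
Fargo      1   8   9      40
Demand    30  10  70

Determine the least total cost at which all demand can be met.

680

A cheapest plan:
  Reno to K: 30 kL
  Reno to L: 10 kL
  Reno to M: 30 kL
  Fargo to M: 40 kL
Total cost = $680.
(Supply check: Reno ships 70; Fargo ships 40.)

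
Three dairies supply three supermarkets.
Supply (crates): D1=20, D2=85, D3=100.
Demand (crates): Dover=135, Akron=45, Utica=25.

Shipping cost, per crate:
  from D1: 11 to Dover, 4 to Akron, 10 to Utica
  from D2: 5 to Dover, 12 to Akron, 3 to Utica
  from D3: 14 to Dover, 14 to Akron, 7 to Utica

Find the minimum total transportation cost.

An optimal shipping plan:
  D1→Akron: 20 crates
  D2→Dover: 85 crates
  D3→Dover: 50 crates
  D3→Akron: 25 crates
  D3→Utica: 25 crates
Total cost = 1730.

1730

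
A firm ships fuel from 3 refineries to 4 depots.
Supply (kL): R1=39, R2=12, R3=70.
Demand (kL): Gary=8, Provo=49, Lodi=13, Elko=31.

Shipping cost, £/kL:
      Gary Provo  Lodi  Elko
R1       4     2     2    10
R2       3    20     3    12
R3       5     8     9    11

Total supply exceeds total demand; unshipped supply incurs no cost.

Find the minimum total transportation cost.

An optimal shipping plan:
  R1->Provo: 38 × £2 = £76
  R1->Lodi: 1 × £2 = £2
  R2->Lodi: 12 × £3 = £36
  R3->Gary: 8 × £5 = £40
  R3->Provo: 11 × £8 = £88
  R3->Elko: 31 × £11 = £341
Total = 76 + 2 + 36 + 40 + 88 + 341 = £583.
(Supply check: R1 ships 39; R2 ships 12; R3 ships 50.)

583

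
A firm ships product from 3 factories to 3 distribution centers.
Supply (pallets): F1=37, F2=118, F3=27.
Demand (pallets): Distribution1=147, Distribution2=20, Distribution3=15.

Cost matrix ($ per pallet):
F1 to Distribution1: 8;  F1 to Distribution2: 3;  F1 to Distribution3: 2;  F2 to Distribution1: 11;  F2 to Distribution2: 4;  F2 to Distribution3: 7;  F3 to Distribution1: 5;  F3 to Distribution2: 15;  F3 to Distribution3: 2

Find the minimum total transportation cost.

A cheapest plan:
  F1->Distribution1: 22 × $8 = $176
  F1->Distribution3: 15 × $2 = $30
  F2->Distribution1: 98 × $11 = $1078
  F2->Distribution2: 20 × $4 = $80
  F3->Distribution1: 27 × $5 = $135
Total = 176 + 30 + 1078 + 80 + 135 = $1499.
(Supply check: F1 ships 37; F2 ships 118; F3 ships 27.)

1499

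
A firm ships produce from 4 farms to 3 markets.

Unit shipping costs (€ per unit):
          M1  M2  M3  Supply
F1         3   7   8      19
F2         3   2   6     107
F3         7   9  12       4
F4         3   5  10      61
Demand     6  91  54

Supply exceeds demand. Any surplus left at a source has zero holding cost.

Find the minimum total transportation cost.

Optimal allocation:
  F1→M3: 19 × €8 = €152
  F2→M2: 72 × €2 = €144
  F2→M3: 35 × €6 = €210
  F4→M1: 6 × €3 = €18
  F4→M2: 19 × €5 = €95
Total = 152 + 144 + 210 + 18 + 95 = €619.
(Supply check: F1 ships 19; F2 ships 107; F3 ships 0; F4 ships 25.)

619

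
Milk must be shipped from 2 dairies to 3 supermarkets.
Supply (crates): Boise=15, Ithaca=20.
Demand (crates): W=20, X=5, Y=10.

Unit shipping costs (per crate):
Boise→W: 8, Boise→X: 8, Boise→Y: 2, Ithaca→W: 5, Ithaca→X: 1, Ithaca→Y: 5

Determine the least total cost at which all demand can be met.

An optimal shipping plan:
  Boise→W: 5 crates
  Boise→Y: 10 crates
  Ithaca→W: 15 crates
  Ithaca→X: 5 crates
Total cost = 140.
(Supply check: Boise ships 15; Ithaca ships 20.)

140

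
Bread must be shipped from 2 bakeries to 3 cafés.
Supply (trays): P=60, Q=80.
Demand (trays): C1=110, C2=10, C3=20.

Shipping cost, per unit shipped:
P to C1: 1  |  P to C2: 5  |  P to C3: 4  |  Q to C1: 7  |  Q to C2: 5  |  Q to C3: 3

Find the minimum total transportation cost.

520

One minimum-cost allocation:
  P→C1: 60 × 1 = 60
  Q→C1: 50 × 7 = 350
  Q→C2: 10 × 5 = 50
  Q→C3: 20 × 3 = 60
Total = 60 + 350 + 50 + 60 = 520.
(Supply check: P ships 60; Q ships 80.)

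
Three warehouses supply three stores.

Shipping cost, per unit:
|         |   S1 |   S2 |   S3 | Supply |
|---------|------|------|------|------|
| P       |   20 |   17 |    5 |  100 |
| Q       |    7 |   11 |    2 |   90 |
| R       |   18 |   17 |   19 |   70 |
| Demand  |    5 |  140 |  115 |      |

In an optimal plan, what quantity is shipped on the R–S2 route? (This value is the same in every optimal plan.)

Optimal shipments:
  P->S3: 100 × 5 = 500
  Q->S1: 5 × 7 = 35
  Q->S2: 70 × 11 = 770
  Q->S3: 15 × 2 = 30
  R->S2: 70 × 17 = 1190
Total cost = 2525.
So R→S2 carries 70 units.

70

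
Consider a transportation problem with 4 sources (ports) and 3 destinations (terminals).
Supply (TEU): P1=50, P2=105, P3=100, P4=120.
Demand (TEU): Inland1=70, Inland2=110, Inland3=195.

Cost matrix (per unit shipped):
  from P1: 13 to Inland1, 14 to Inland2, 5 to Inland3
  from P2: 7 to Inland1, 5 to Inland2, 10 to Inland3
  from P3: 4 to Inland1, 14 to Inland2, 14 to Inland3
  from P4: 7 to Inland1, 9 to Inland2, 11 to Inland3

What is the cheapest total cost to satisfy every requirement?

One minimum-cost allocation:
  P1→Inland3: 50 × 5 = 250
  P2→Inland2: 105 × 5 = 525
  P3→Inland1: 70 × 4 = 280
  P3→Inland3: 30 × 14 = 420
  P4→Inland2: 5 × 9 = 45
  P4→Inland3: 115 × 11 = 1265
Total = 250 + 525 + 280 + 420 + 45 + 1265 = 2785.

2785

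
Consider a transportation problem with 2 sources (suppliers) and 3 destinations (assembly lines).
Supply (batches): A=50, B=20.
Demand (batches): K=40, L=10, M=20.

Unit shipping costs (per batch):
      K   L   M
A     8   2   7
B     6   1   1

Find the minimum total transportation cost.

360

Optimal allocation:
  A–K: 40 × 8 = 320
  A–L: 10 × 2 = 20
  B–M: 20 × 1 = 20
Total = 320 + 20 + 20 = 360.
(Supply check: A ships 50; B ships 20.)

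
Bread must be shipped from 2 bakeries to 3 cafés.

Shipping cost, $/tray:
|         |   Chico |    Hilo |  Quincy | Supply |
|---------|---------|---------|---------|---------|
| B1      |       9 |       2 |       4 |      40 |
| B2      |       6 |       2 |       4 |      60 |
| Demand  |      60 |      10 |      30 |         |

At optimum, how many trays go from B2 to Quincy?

0

Solving gives:
  B1 to Hilo: 10 × $2 = $20
  B1 to Quincy: 30 × $4 = $120
  B2 to Chico: 60 × $6 = $360
Total cost = $500.
The route B2→Quincy is not used.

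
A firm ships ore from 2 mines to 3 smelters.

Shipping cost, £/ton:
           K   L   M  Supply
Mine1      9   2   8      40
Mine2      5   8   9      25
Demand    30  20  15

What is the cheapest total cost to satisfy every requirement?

330

One minimum-cost allocation:
  Mine1→K: 5 × £9 = £45
  Mine1→L: 20 × £2 = £40
  Mine1→M: 15 × £8 = £120
  Mine2→K: 25 × £5 = £125
Total = 45 + 40 + 120 + 125 = £330.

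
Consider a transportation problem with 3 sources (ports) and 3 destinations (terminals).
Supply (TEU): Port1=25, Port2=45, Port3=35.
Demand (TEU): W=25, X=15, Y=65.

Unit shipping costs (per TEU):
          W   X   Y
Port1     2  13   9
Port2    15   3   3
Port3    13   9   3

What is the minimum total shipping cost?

One minimum-cost allocation:
  Port1→W: 25 × 2 = 50
  Port2→X: 15 × 3 = 45
  Port2→Y: 30 × 3 = 90
  Port3→Y: 35 × 3 = 105
Total = 50 + 45 + 90 + 105 = 290.
(Supply check: Port1 ships 25; Port2 ships 45; Port3 ships 35.)

290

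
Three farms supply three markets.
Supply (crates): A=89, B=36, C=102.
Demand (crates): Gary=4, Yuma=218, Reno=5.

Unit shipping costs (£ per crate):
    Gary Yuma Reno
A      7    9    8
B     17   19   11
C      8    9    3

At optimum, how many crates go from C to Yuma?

102

Optimal shipments:
  A->Yuma: 89 × £9 = £801
  B->Gary: 4 × £17 = £68
  B->Yuma: 27 × £19 = £513
  B->Reno: 5 × £11 = £55
  C->Yuma: 102 × £9 = £918
Total cost = £2355.
So C→Yuma carries 102 crates.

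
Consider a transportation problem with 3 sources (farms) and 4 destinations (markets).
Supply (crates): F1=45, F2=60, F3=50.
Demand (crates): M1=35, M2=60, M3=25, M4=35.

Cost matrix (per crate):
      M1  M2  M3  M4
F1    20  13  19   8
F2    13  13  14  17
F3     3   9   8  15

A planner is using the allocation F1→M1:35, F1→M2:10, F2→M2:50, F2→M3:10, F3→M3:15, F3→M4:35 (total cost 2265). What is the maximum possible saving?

Current plan cost = 35·20 + 10·13 + 50·13 + 10·14 + 15·8 + 35·15 = 2265.
Optimal plan:
  F1–M2: 10 × 13 = 130
  F1–M4: 35 × 8 = 280
  F2–M2: 50 × 13 = 650
  F2–M3: 10 × 14 = 140
  F3–M1: 35 × 3 = 105
  F3–M3: 15 × 8 = 120
Optimal cost = 1425.
Saving = 2265 − 1425 = 840.

840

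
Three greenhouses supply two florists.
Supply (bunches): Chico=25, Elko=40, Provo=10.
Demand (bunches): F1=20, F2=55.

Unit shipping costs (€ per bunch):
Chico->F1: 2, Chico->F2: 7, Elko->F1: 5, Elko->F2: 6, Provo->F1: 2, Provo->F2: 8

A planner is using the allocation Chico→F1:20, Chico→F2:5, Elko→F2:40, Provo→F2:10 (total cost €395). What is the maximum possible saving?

10

Current plan cost = 20·2 + 5·7 + 40·6 + 10·8 = €395.
Optimal plan:
  Chico→F1: 10 × €2 = €20
  Chico→F2: 15 × €7 = €105
  Elko→F2: 40 × €6 = €240
  Provo→F1: 10 × €2 = €20
Optimal cost = €385.
Saving = 395 − 385 = €10.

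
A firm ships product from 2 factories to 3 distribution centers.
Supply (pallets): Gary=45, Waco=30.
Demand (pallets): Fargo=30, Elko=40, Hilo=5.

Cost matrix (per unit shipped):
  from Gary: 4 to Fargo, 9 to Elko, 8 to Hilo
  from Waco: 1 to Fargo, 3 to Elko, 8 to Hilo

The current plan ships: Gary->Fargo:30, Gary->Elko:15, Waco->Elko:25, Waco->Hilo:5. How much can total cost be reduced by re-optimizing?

30

Current plan cost = 30·4 + 15·9 + 25·3 + 5·8 = 370.
Optimal plan:
  Gary to Fargo: 30 pallets
  Gary to Elko: 10 pallets
  Gary to Hilo: 5 pallets
  Waco to Elko: 30 pallets
Optimal cost = 340.
Saving = 370 − 340 = 30.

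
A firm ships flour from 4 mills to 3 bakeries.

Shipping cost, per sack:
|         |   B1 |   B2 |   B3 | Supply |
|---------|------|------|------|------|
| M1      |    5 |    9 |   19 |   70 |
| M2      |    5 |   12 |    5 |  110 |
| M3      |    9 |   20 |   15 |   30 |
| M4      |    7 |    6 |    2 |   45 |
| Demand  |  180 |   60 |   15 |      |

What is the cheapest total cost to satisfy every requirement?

Optimal allocation:
  M1 to B1: 40 × 5 = 200
  M1 to B2: 30 × 9 = 270
  M2 to B1: 110 × 5 = 550
  M3 to B1: 30 × 9 = 270
  M4 to B2: 30 × 6 = 180
  M4 to B3: 15 × 2 = 30
Total = 200 + 270 + 550 + 270 + 180 + 30 = 1500.
(Supply check: M1 ships 70; M2 ships 110; M3 ships 30; M4 ships 45.)

1500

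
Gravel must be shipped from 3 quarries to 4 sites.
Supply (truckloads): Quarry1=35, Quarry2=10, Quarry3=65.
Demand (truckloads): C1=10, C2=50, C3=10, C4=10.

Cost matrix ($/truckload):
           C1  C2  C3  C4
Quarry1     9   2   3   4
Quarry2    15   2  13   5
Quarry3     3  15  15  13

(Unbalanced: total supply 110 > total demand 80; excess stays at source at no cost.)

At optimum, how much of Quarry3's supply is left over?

30

An optimal plan:
  Quarry1->C2: 35 × $2 = $70
  Quarry2->C2: 10 × $2 = $20
  Quarry3->C1: 10 × $3 = $30
  Quarry3->C2: 5 × $15 = $75
  Quarry3->C3: 10 × $15 = $150
  Quarry3->C4: 10 × $13 = $130
Total cost = $475.
Quarry3 ships 35 of its 65, leaving 30.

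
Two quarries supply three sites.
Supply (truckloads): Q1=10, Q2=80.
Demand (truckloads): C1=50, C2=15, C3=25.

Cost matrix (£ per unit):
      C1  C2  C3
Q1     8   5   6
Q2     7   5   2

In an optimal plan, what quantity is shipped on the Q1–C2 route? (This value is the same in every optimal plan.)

10

Optimal shipments:
  Q1→C2: 10 × £5 = £50
  Q2→C1: 50 × £7 = £350
  Q2→C2: 5 × £5 = £25
  Q2→C3: 25 × £2 = £50
Total cost = £475.
So Q1→C2 carries 10 truckloads.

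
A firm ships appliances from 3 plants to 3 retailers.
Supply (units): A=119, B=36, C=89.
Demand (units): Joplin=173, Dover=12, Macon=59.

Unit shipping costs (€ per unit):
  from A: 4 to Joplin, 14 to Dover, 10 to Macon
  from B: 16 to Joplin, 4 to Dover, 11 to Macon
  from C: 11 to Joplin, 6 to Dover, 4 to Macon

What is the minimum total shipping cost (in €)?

Optimal allocation:
  A to Joplin: 119 × €4 = €476
  B to Joplin: 24 × €16 = €384
  B to Dover: 12 × €4 = €48
  C to Joplin: 30 × €11 = €330
  C to Macon: 59 × €4 = €236
Total = 476 + 384 + 48 + 330 + 236 = €1474.

1474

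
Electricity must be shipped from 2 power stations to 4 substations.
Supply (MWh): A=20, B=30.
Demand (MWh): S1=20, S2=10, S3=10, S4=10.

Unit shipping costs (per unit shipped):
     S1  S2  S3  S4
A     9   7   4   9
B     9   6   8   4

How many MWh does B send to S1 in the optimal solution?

Optimal shipments:
  A to S1: 10 × 9 = 90
  A to S3: 10 × 4 = 40
  B to S1: 10 × 9 = 90
  B to S2: 10 × 6 = 60
  B to S4: 10 × 4 = 40
Total cost = 320.
So B→S1 carries 10 MWh.

10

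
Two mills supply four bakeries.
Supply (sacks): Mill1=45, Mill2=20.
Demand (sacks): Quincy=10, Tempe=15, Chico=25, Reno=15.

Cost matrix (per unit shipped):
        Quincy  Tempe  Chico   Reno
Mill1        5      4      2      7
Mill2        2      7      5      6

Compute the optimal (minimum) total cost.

225

A cheapest plan:
  Mill1 to Tempe: 15 sacks
  Mill1 to Chico: 25 sacks
  Mill1 to Reno: 5 sacks
  Mill2 to Quincy: 10 sacks
  Mill2 to Reno: 10 sacks
Total cost = 225.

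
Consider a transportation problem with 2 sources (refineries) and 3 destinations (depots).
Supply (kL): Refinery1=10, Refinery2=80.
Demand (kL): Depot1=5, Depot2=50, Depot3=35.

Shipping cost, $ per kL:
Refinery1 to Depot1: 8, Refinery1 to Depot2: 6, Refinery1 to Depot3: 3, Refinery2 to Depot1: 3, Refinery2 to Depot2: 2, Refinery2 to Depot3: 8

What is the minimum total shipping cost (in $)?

One minimum-cost allocation:
  Refinery1–Depot3: 10 × $3 = $30
  Refinery2–Depot1: 5 × $3 = $15
  Refinery2–Depot2: 50 × $2 = $100
  Refinery2–Depot3: 25 × $8 = $200
Total = 30 + 15 + 100 + 200 = $345.

345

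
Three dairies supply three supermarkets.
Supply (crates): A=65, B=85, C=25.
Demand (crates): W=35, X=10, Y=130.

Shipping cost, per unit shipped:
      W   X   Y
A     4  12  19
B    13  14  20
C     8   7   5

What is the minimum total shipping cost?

One minimum-cost allocation:
  A to W: 35 × 4 = 140
  A to X: 10 × 12 = 120
  A to Y: 20 × 19 = 380
  B to Y: 85 × 20 = 1700
  C to Y: 25 × 5 = 125
Total = 140 + 120 + 380 + 1700 + 125 = 2465.

2465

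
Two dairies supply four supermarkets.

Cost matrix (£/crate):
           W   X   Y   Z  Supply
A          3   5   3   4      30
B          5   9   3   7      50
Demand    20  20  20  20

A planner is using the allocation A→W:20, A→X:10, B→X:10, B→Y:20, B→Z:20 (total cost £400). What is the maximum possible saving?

Current plan cost = 20·3 + 10·5 + 10·9 + 20·3 + 20·7 = £400.
Optimal plan:
  A→X: 20 × £5 = £100
  A→Z: 10 × £4 = £40
  B→W: 20 × £5 = £100
  B→Y: 20 × £3 = £60
  B→Z: 10 × £7 = £70
Optimal cost = £370.
Saving = 400 − 370 = £30.

30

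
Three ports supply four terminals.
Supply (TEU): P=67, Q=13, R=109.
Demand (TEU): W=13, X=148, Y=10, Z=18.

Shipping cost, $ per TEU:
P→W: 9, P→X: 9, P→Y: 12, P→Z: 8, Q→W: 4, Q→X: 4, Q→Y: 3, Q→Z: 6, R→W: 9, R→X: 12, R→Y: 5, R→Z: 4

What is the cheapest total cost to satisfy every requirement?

One minimum-cost allocation:
  P to X: 67 × $9 = $603
  Q to X: 13 × $4 = $52
  R to W: 13 × $9 = $117
  R to X: 68 × $12 = $816
  R to Y: 10 × $5 = $50
  R to Z: 18 × $4 = $72
Total = 603 + 52 + 117 + 816 + 50 + 72 = $1710.
(Supply check: P ships 67; Q ships 13; R ships 109.)

1710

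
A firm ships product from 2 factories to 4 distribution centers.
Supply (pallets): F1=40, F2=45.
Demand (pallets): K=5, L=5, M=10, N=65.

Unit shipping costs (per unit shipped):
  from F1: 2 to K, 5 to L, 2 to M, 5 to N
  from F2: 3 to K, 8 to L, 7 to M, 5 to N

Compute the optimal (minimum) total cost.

An optimal shipping plan:
  F1→K: 5 × 2 = 10
  F1→L: 5 × 5 = 25
  F1→M: 10 × 2 = 20
  F1→N: 20 × 5 = 100
  F2→N: 45 × 5 = 225
Total = 10 + 25 + 20 + 100 + 225 = 380.

380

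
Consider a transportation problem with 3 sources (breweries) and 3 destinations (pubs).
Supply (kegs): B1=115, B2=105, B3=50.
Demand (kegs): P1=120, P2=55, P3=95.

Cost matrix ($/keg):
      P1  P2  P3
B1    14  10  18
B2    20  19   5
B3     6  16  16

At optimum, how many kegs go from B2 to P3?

Solving gives:
  B1->P1: 60 × $14 = $840
  B1->P2: 55 × $10 = $550
  B2->P1: 10 × $20 = $200
  B2->P3: 95 × $5 = $475
  B3->P1: 50 × $6 = $300
Total cost = $2365.
So B2→P3 carries 95 kegs.

95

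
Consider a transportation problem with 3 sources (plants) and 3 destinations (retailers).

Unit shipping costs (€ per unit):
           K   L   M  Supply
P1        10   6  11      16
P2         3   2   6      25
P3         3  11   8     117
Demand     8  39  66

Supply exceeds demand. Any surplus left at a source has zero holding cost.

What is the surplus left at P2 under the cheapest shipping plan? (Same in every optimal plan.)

0

An optimal plan:
  P1→L: 14 × €6 = €84
  P2→L: 25 × €2 = €50
  P3→K: 8 × €3 = €24
  P3→M: 66 × €8 = €528
Total cost = €686.
P2 ships 25 of its 25, leaving 0.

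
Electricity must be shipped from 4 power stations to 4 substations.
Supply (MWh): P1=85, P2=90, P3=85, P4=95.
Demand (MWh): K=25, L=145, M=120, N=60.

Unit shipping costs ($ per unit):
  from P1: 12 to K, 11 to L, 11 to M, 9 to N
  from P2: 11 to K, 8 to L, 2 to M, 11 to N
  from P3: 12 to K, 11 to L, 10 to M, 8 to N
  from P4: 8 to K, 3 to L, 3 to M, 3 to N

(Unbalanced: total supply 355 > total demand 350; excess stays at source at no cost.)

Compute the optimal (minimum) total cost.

2100

Optimal allocation:
  P1 to K: 25 MWh
  P1 to L: 50 MWh
  P1 to N: 5 MWh
  P2 to M: 90 MWh
  P3 to M: 30 MWh
  P3 to N: 55 MWh
  P4 to L: 95 MWh
Total cost = $2100.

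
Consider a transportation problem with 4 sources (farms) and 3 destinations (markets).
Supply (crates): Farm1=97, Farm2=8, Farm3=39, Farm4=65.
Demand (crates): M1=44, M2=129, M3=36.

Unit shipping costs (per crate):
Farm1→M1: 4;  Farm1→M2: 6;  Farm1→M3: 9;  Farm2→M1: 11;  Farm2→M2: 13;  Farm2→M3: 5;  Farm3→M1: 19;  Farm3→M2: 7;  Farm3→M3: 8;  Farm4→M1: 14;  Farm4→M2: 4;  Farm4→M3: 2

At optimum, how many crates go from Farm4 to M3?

28

Solving gives:
  Farm1 to M1: 44 × 4 = 176
  Farm1 to M2: 53 × 6 = 318
  Farm2 to M3: 8 × 5 = 40
  Farm3 to M2: 39 × 7 = 273
  Farm4 to M2: 37 × 4 = 148
  Farm4 to M3: 28 × 2 = 56
Total cost = 1011.
So Farm4→M3 carries 28 crates.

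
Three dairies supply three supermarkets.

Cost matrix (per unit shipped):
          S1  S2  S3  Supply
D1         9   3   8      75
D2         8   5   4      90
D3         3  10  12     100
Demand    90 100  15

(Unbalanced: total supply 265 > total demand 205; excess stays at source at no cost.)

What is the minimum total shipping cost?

An optimal shipping plan:
  D1->S2: 75 × 3 = 225
  D2->S2: 25 × 5 = 125
  D2->S3: 15 × 4 = 60
  D3->S1: 90 × 3 = 270
Total = 225 + 125 + 60 + 270 = 680.
(Supply check: D1 ships 75; D2 ships 40; D3 ships 90.)

680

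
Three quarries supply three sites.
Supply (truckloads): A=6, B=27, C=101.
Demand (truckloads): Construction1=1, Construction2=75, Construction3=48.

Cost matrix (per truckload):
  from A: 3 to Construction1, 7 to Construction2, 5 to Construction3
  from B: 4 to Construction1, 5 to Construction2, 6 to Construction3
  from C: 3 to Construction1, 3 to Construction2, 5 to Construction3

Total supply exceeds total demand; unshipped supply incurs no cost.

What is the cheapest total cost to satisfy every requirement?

485

Optimal allocation:
  A->Construction3: 6 truckloads
  B->Construction1: 1 truckloads
  B->Construction3: 16 truckloads
  C->Construction2: 75 truckloads
  C->Construction3: 26 truckloads
Total cost = 485.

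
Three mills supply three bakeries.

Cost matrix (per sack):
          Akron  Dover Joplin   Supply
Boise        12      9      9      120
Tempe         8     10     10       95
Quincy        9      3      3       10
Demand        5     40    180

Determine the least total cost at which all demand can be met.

Optimal allocation:
  Boise->Joplin: 120 × 9 = 1080
  Tempe->Akron: 5 × 8 = 40
  Tempe->Dover: 40 × 10 = 400
  Tempe->Joplin: 50 × 10 = 500
  Quincy->Joplin: 10 × 3 = 30
Total = 1080 + 40 + 400 + 500 + 30 = 2050.
(Supply check: Boise ships 120; Tempe ships 95; Quincy ships 10.)

2050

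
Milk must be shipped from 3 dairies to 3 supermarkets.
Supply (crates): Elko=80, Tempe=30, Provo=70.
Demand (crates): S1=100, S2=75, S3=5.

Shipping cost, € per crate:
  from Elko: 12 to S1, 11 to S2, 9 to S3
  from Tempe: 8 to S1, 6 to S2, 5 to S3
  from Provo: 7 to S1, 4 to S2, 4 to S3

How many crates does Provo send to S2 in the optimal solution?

The minimum-cost plan:
  Elko to S1: 75 × €12 = €900
  Elko to S3: 5 × €9 = €45
  Tempe to S1: 25 × €8 = €200
  Tempe to S2: 5 × €6 = €30
  Provo to S2: 70 × €4 = €280
Total cost = €1455.
So Provo→S2 carries 70 crates.

70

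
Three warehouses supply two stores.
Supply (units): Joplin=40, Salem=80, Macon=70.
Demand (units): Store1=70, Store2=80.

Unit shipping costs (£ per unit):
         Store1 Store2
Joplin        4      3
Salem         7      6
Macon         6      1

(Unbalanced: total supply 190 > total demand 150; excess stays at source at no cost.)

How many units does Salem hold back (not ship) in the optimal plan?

40

Minimum-cost shipments:
  Joplin to Store1: 30 × £4 = £120
  Joplin to Store2: 10 × £3 = £30
  Salem to Store1: 40 × £7 = £280
  Macon to Store2: 70 × £1 = £70
Total cost = £500.
Salem ships 40 of its 80, leaving 40.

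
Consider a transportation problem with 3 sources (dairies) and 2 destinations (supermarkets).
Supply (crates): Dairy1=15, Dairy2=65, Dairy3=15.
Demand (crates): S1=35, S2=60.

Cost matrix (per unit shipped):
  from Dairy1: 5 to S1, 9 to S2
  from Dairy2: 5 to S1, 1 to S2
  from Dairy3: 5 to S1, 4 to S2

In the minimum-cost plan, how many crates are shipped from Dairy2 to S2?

The minimum-cost plan:
  Dairy1–S1: 15 crates
  Dairy2–S1: 5 crates
  Dairy2–S2: 60 crates
  Dairy3–S1: 15 crates
Total cost = 235.
So Dairy2→S2 carries 60 crates.

60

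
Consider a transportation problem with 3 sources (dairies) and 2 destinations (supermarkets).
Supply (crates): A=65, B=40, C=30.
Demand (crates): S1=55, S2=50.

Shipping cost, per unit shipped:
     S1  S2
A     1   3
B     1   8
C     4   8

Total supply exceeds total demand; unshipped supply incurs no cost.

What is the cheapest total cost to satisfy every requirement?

205

Optimal allocation:
  A->S1: 15 × 1 = 15
  A->S2: 50 × 3 = 150
  B->S1: 40 × 1 = 40
Total = 15 + 150 + 40 = 205.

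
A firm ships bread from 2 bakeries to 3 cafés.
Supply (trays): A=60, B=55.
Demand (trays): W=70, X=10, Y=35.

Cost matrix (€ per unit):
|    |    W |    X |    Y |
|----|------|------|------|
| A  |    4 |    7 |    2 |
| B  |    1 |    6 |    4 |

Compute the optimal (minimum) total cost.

One minimum-cost allocation:
  A–W: 15 × €4 = €60
  A–X: 10 × €7 = €70
  A–Y: 35 × €2 = €70
  B–W: 55 × €1 = €55
Total = 60 + 70 + 70 + 55 = €255.

255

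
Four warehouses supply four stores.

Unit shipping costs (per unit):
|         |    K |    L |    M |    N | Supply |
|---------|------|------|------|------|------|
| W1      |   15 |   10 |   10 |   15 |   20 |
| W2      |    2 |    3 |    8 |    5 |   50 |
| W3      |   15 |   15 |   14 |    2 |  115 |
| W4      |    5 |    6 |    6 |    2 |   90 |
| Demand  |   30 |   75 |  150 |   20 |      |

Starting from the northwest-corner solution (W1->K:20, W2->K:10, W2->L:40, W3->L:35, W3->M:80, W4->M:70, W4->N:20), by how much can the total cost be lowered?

Current plan cost = 20·15 + 10·2 + 40·3 + 35·15 + 80·14 + 70·6 + 20·2 = 2545.
Optimal plan:
  W1->L: 20 × 10 = 200
  W2->L: 50 × 3 = 150
  W3->M: 95 × 14 = 1330
  W3->N: 20 × 2 = 40
  W4->K: 30 × 5 = 150
  W4->L: 5 × 6 = 30
  W4->M: 55 × 6 = 330
Optimal cost = 2230.
Saving = 2545 − 2230 = 315.

315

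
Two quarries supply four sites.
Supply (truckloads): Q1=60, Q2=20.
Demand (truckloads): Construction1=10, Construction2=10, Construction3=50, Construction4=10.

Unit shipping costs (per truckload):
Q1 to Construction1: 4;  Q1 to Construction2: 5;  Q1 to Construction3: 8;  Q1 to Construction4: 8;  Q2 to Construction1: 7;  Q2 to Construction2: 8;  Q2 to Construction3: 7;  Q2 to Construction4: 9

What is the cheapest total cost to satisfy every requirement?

550

An optimal shipping plan:
  Q1→Construction1: 10 × 4 = 40
  Q1→Construction2: 10 × 5 = 50
  Q1→Construction3: 30 × 8 = 240
  Q1→Construction4: 10 × 8 = 80
  Q2→Construction3: 20 × 7 = 140
Total = 40 + 50 + 240 + 80 + 140 = 550.
(Supply check: Q1 ships 60; Q2 ships 20.)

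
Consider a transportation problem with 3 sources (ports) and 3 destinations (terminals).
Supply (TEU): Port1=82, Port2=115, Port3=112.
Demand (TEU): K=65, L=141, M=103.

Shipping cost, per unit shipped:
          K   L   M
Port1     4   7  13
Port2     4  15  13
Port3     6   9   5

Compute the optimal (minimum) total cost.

2180

An optimal shipping plan:
  Port1->L: 82 × 7 = 574
  Port2->K: 65 × 4 = 260
  Port2->L: 50 × 15 = 750
  Port3->L: 9 × 9 = 81
  Port3->M: 103 × 5 = 515
Total = 574 + 260 + 750 + 81 + 515 = 2180.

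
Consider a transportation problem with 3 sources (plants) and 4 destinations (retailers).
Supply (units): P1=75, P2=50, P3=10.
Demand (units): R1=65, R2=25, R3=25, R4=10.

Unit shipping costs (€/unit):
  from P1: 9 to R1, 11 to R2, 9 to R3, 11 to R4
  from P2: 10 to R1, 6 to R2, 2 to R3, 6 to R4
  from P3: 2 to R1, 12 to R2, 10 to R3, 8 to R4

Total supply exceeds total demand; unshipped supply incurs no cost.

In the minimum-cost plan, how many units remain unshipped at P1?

10

An optimal plan:
  P1 to R1: 55 units
  P1 to R4: 10 units
  P2 to R2: 25 units
  P2 to R3: 25 units
  P3 to R1: 10 units
Total cost = €825.
P1 ships 65 of its 75, leaving 10.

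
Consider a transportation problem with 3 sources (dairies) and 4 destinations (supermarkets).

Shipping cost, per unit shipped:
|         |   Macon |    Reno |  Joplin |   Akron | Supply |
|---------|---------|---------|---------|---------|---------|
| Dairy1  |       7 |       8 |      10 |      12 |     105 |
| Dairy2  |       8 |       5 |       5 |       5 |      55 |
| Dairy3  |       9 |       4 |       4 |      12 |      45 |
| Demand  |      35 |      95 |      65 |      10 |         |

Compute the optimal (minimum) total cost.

One minimum-cost allocation:
  Dairy1–Macon: 35 crates
  Dairy1–Reno: 70 crates
  Dairy2–Reno: 25 crates
  Dairy2–Joplin: 20 crates
  Dairy2–Akron: 10 crates
  Dairy3–Joplin: 45 crates
Total cost = 1260.

1260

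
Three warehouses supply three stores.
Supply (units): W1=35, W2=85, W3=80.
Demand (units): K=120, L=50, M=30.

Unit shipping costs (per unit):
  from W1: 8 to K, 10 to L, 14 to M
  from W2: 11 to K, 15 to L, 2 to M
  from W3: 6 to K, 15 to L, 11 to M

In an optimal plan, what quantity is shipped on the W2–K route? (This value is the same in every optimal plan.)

40

Optimal shipments:
  W1–L: 35 × 10 = 350
  W2–K: 40 × 11 = 440
  W2–L: 15 × 15 = 225
  W2–M: 30 × 2 = 60
  W3–K: 80 × 6 = 480
Total cost = 1555.
So W2→K carries 40 units.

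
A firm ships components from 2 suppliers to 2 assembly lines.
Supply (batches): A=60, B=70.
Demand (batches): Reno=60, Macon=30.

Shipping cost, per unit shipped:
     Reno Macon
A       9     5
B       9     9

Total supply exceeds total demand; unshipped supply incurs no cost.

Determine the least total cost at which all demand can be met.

An optimal shipping plan:
  A–Reno: 30 × 9 = 270
  A–Macon: 30 × 5 = 150
  B–Reno: 30 × 9 = 270
Total = 270 + 150 + 270 = 690.

690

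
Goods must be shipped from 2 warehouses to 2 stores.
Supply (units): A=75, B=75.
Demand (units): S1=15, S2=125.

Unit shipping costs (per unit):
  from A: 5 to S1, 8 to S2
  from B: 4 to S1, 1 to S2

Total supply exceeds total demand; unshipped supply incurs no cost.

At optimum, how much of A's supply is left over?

Minimum-cost shipments:
  A->S1: 15 × 5 = 75
  A->S2: 50 × 8 = 400
  B->S2: 75 × 1 = 75
Total cost = 550.
A ships 65 of its 75, leaving 10.

10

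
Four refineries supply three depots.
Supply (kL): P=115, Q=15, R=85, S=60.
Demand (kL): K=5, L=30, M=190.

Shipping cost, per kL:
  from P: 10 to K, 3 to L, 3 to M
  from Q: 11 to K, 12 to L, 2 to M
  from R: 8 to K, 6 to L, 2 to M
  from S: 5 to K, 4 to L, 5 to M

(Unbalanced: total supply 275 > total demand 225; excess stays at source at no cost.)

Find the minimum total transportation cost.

One minimum-cost allocation:
  P to L: 25 × 3 = 75
  P to M: 90 × 3 = 270
  Q to M: 15 × 2 = 30
  R to M: 85 × 2 = 170
  S to K: 5 × 5 = 25
  S to L: 5 × 4 = 20
Total = 75 + 270 + 30 + 170 + 25 + 20 = 590.

590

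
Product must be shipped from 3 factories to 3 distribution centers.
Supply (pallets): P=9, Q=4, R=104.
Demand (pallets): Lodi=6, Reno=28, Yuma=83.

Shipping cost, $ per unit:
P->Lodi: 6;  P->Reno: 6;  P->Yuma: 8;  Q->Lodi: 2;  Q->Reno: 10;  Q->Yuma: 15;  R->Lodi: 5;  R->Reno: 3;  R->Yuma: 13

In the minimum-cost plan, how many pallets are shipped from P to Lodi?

0

Optimal shipments:
  P→Yuma: 9 pallets
  Q→Lodi: 4 pallets
  R→Lodi: 2 pallets
  R→Reno: 28 pallets
  R→Yuma: 74 pallets
Total cost = $1136.
The route P→Lodi is not used.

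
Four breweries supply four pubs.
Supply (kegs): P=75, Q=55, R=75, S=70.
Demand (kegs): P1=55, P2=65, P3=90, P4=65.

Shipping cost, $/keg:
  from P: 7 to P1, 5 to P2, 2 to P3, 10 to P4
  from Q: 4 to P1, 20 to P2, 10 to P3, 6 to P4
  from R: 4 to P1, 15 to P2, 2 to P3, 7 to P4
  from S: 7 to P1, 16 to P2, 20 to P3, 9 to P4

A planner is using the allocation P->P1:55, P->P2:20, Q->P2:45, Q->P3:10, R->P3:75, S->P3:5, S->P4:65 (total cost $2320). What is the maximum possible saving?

955

Current plan cost = 55·7 + 20·5 + 45·20 + 10·10 + 75·2 + 5·20 + 65·9 = $2320.
Optimal plan:
  P→P2: 60 × $5 = $300
  P→P3: 15 × $2 = $30
  Q→P4: 55 × $6 = $330
  R→P3: 75 × $2 = $150
  S→P1: 55 × $7 = $385
  S→P2: 5 × $16 = $80
  S→P4: 10 × $9 = $90
Optimal cost = $1365.
Saving = 2320 − 1365 = $955.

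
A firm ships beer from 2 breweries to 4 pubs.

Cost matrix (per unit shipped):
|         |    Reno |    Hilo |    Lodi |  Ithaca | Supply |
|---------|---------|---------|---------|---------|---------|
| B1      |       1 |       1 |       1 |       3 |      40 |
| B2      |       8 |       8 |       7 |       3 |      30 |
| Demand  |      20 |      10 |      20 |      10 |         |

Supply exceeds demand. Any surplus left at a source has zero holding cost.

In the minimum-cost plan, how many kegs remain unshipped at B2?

Minimum-cost shipments:
  B1→Reno: 20 × 1 = 20
  B1→Hilo: 10 × 1 = 10
  B1→Lodi: 10 × 1 = 10
  B2→Lodi: 10 × 7 = 70
  B2→Ithaca: 10 × 3 = 30
Total cost = 140.
B2 ships 20 of its 30, leaving 10.

10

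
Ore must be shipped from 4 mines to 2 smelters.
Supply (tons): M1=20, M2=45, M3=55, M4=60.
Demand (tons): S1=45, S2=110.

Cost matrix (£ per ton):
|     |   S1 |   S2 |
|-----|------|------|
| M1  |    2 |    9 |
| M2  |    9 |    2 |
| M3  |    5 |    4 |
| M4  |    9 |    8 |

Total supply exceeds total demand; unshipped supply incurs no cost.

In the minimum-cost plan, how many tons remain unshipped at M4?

Minimum-cost shipments:
  M1→S1: 20 × £2 = £40
  M2→S2: 45 × £2 = £90
  M3→S1: 25 × £5 = £125
  M3→S2: 30 × £4 = £120
  M4→S2: 35 × £8 = £280
Total cost = £655.
M4 ships 35 of its 60, leaving 25.

25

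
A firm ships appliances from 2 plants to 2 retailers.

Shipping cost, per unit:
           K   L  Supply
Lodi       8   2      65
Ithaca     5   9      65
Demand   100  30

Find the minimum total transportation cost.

665

A cheapest plan:
  Lodi->K: 35 × 8 = 280
  Lodi->L: 30 × 2 = 60
  Ithaca->K: 65 × 5 = 325
Total = 280 + 60 + 325 = 665.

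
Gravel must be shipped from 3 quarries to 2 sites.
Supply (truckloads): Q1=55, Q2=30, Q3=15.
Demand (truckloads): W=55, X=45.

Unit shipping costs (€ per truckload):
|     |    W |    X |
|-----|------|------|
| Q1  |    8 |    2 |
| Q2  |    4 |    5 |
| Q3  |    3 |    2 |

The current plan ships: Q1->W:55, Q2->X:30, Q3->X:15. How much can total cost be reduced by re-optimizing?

Current plan cost = 55·8 + 30·5 + 15·2 = €620.
Optimal plan:
  Q1 to W: 10 × €8 = €80
  Q1 to X: 45 × €2 = €90
  Q2 to W: 30 × €4 = €120
  Q3 to W: 15 × €3 = €45
Optimal cost = €335.
Saving = 620 − 335 = €285.

285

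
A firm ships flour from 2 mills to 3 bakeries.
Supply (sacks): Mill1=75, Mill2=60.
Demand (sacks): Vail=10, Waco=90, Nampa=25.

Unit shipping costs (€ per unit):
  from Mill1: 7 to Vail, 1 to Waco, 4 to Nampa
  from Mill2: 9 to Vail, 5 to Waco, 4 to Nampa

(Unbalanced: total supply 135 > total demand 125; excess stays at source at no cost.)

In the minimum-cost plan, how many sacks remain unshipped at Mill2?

An optimal plan:
  Mill1 to Waco: 75 × €1 = €75
  Mill2 to Vail: 10 × €9 = €90
  Mill2 to Waco: 15 × €5 = €75
  Mill2 to Nampa: 25 × €4 = €100
Total cost = €340.
Mill2 ships 50 of its 60, leaving 10.

10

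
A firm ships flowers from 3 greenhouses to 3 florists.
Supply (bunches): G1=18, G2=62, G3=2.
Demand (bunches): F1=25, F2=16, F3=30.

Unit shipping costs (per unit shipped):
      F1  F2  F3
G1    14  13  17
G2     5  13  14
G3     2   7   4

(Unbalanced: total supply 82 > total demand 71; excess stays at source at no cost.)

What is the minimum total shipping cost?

733

A cheapest plan:
  G1–F2: 16 × 13 = 208
  G2–F1: 25 × 5 = 125
  G2–F3: 28 × 14 = 392
  G3–F3: 2 × 4 = 8
Total = 208 + 125 + 392 + 8 = 733.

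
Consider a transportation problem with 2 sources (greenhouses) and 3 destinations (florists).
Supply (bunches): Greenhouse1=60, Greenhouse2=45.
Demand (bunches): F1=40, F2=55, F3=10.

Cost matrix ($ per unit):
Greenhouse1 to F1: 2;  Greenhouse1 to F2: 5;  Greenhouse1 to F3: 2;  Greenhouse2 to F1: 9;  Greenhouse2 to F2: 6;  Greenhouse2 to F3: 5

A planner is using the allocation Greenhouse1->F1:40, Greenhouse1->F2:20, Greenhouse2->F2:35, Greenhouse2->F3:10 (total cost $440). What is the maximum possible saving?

Current plan cost = 40·2 + 20·5 + 35·6 + 10·5 = $440.
Optimal plan:
  Greenhouse1–F1: 40 × $2 = $80
  Greenhouse1–F2: 10 × $5 = $50
  Greenhouse1–F3: 10 × $2 = $20
  Greenhouse2–F2: 45 × $6 = $270
Optimal cost = $420.
Saving = 440 − 420 = $20.

20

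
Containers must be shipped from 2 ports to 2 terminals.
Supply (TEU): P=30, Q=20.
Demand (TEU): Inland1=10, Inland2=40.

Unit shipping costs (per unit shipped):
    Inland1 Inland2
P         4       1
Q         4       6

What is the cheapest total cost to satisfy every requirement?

130

One minimum-cost allocation:
  P->Inland2: 30 × 1 = 30
  Q->Inland1: 10 × 4 = 40
  Q->Inland2: 10 × 6 = 60
Total = 30 + 40 + 60 = 130.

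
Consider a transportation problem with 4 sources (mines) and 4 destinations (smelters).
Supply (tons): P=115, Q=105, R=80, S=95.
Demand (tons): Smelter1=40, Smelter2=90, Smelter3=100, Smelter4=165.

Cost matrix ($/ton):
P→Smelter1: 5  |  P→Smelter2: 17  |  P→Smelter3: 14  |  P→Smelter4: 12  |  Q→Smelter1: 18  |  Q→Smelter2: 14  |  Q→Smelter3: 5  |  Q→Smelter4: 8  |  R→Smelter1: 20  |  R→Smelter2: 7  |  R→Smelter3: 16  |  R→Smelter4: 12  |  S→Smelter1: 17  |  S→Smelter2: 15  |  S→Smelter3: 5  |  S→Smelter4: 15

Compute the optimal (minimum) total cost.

An optimal shipping plan:
  P–Smelter1: 40 × $5 = $200
  P–Smelter2: 10 × $17 = $170
  P–Smelter4: 65 × $12 = $780
  Q–Smelter3: 5 × $5 = $25
  Q–Smelter4: 100 × $8 = $800
  R–Smelter2: 80 × $7 = $560
  S–Smelter3: 95 × $5 = $475
Total = 200 + 170 + 780 + 25 + 800 + 560 + 475 = $3010.
(Supply check: P ships 115; Q ships 105; R ships 80; S ships 95.)

3010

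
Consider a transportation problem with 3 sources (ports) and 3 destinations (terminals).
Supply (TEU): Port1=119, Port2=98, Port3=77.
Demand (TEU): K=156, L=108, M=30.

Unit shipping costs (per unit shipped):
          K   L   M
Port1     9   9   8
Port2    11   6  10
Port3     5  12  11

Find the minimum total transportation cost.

A cheapest plan:
  Port1->K: 79 × 9 = 711
  Port1->L: 10 × 9 = 90
  Port1->M: 30 × 8 = 240
  Port2->L: 98 × 6 = 588
  Port3->K: 77 × 5 = 385
Total = 711 + 90 + 240 + 588 + 385 = 2014.

2014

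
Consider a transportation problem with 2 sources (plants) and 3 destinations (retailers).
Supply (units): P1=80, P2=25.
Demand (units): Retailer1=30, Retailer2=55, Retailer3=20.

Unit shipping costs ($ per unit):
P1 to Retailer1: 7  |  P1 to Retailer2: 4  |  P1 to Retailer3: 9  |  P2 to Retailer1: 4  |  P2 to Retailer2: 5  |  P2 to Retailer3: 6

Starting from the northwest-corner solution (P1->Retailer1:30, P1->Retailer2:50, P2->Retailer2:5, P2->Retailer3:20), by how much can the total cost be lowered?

20

Current plan cost = 30·7 + 50·4 + 5·5 + 20·6 = $555.
Optimal plan:
  P1–Retailer1: 5 × $7 = $35
  P1–Retailer2: 55 × $4 = $220
  P1–Retailer3: 20 × $9 = $180
  P2–Retailer1: 25 × $4 = $100
Optimal cost = $535.
Saving = 555 − 535 = $20.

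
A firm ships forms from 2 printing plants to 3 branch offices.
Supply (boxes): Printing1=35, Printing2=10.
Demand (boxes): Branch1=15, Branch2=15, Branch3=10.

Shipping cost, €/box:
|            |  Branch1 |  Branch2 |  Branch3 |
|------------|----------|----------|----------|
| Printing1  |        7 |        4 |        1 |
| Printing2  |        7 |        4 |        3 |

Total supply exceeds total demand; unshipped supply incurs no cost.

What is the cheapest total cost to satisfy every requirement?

Optimal allocation:
  Printing1->Branch1: 5 × €7 = €35
  Printing1->Branch2: 15 × €4 = €60
  Printing1->Branch3: 10 × €1 = €10
  Printing2->Branch1: 10 × €7 = €70
Total = 35 + 60 + 10 + 70 = €175.

175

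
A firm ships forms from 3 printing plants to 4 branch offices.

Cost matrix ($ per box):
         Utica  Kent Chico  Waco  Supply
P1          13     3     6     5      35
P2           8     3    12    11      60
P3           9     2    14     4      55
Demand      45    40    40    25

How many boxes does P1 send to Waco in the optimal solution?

0

Optimal shipments:
  P1→Chico: 35 × $6 = $210
  P2→Utica: 45 × $8 = $360
  P2→Kent: 10 × $3 = $30
  P2→Chico: 5 × $12 = $60
  P3→Kent: 30 × $2 = $60
  P3→Waco: 25 × $4 = $100
Total cost = $820.
The route P1→Waco is not used.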